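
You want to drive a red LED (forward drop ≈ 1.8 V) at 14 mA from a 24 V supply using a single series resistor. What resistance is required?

R ≈ 1.6 kΩ

The resistor drops V_S − V_D = 24 − 1.8 = 22.2 V at 14 mA.
R = 22.2 V / 14 mA = 1.59 kΩ.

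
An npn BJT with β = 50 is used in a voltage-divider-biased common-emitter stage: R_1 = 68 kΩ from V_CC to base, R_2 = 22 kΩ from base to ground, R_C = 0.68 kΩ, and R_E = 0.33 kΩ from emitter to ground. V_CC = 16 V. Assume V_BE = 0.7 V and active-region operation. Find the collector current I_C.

I_C ≈ 4.8 mA

Thevenize the base divider: V_Th = V_CC·R_2/(R_1+R_2) = 16×22/90 = 3.91 V, R_Th = R_1‖R_2 = 16.6 kΩ.
Base-emitter loop: V_Th = I_B·R_Th + V_BE + (β+1)I_B·R_E, so I_B = (3.91 − 0.7) / (16.6 + 51×0.33) = 0.096 mA.
I_C = β·I_B = 50×0.096 = 4.8 mA, and I_E = (β+1)I_B = 4.9 mA.
V_CE = V_CC − I_C·R_C − I_E·R_E = 16 − 4.8×0.68 − 4.9×0.33 = 11.1 V.
V_CE = 11.1 V > 0.2 V confirms active-region operation.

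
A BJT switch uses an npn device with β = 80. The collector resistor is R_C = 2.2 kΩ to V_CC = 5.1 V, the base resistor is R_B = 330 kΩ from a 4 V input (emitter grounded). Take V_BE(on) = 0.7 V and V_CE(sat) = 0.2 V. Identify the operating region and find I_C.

Assume active. Base-emitter loop: I_B = (V_BB − V_BE)/R_B = (4 − 0.7)/330 = 0.01 mA.
I_C = β·I_B = 80×0.01 = 0.8 mA.
V_CE = V_CC − I_C·R_C = 5.1 − 0.8×2.2 = 3.34 V > V_CE(sat), so the active-region assumption holds.

active; I_C ≈ 0.8 mA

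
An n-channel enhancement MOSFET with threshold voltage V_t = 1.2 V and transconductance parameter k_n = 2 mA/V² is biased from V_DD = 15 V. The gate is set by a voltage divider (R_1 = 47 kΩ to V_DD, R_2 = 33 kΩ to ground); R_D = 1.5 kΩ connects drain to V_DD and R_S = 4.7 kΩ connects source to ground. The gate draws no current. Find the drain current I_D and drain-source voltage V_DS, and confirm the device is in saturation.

V_G = V_DD·R_2/(R_1+R_2) = 15×33/80 = 6.19 V.
Assume saturation: I_D = (k_n/2)(V_GS − V_t)² with V_GS = V_G − I_D·R_S = 6.19 − 4.7·I_D.
Substituting gives 22.1·I_D² − 47.9·I_D + 24.9 = 0, with roots I_D = 0.863 or 1.3 mA.
The root I_D = 1.3 mA gives V_GS = 0.058 V ≤ V_t, so take I_D = 0.863 mA.
Then V_GS = 2.13 V and V_DS = V_DD − I_D(R_D+R_S) = 15 − 0.863×6.2 = 9.65 V.
Saturation requires V_DS ≥ V_GS − V_t = 0.929 V; 9.65 ≥ 0.929 ✓.

I_D ≈ 0.86 mA, V_DS ≈ 9.6 V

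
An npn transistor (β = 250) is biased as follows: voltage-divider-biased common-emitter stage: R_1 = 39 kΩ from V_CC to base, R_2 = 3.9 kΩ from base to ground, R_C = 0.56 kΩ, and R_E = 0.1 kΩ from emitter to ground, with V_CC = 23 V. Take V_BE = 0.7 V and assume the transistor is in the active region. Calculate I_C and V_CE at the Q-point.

I_C ≈ 12 mA, V_CE ≈ 15 V

Thevenize the base divider: V_Th = V_CC·R_2/(R_1+R_2) = 23×3.9/42.9 = 2.09 V, R_Th = R_1‖R_2 = 3.55 kΩ.
Base-emitter loop: V_Th = I_B·R_Th + V_BE + (β+1)I_B·R_E, so I_B = (2.09 − 0.7) / (3.55 + 251×0.1) = 0.0486 mA.
I_C = β·I_B = 250×0.0486 = 12.1 mA, and I_E = (β+1)I_B = 12.2 mA.
V_CE = V_CC − I_C·R_C − I_E·R_E = 23 − 12.1×0.56 − 12.2×0.1 = 15 V.
V_CE = 15 V > 0.2 V confirms active-region operation.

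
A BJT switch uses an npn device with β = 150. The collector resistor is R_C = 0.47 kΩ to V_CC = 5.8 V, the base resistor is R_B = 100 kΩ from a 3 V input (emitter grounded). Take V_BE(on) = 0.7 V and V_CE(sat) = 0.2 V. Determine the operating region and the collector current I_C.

Assume active. Base-emitter loop: I_B = (V_BB − V_BE)/R_B = (3 − 0.7)/100 = 0.023 mA.
I_C = β·I_B = 150×0.023 = 3.45 mA.
V_CE = V_CC − I_C·R_C = 5.8 − 3.45×0.47 = 4.18 V > V_CE(sat), so the active-region assumption holds.

active; I_C ≈ 3.4 mA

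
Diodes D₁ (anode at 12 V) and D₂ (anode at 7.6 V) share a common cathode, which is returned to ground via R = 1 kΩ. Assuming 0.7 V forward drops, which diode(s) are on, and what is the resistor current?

Assume both conduct. Then node N would need to be at both 12−0.7 = 11.3 V and 7.6−0.7 = 6.9 V, which is impossible.
Assume only D₁ conducts: V_N = 12 − 0.7 = 11.3 V, so I_R = 11.3/1 = 11.3 mA.
Check D₂: its anode-to-cathode voltage is 7.6 − 11.3 = -3.7 V < 0.7 V, so it is off. The assumption is consistent.

Only D₁ conducts; I_R ≈ 11 mA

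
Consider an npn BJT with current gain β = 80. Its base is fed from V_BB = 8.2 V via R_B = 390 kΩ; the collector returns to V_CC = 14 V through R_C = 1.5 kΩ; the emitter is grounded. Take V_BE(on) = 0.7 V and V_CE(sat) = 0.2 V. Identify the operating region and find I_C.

active; I_C ≈ 1.5 mA

Assume active. Base-emitter loop: I_B = (V_BB − V_BE)/R_B = (8.2 − 0.7)/390 = 0.0192 mA.
I_C = β·I_B = 80×0.0192 = 1.54 mA.
V_CE = V_CC − I_C·R_C = 14 − 1.54×1.5 = 11.7 V > V_CE(sat), so the active-region assumption holds.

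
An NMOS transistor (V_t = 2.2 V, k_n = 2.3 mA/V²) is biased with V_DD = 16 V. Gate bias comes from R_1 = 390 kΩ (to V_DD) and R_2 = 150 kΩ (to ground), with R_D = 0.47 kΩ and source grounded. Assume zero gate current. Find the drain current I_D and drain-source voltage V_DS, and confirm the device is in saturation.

I_D ≈ 5.8 mA, V_DS ≈ 13 V

V_G = V_DD·R_2/(R_1+R_2) = 16×150/540 = 4.44 V. With the source grounded, V_GS = V_G = 4.44 V.
Assume saturation: I_D = (k_n/2)(V_GS − V_t)² = (2.3/2)×(4.44 − 2.2)² = 1.15×2.24² = 5.79 mA.
V_DS = V_DD − I_D·R_D = 16 − 5.79×0.47 = 13.3 V.
Saturation requires V_DS ≥ V_GS − V_t = 2.24 V; 13.3 ≥ 2.24 ✓.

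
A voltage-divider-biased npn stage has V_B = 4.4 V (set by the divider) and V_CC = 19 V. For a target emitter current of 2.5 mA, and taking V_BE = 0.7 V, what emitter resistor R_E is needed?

V_E = V_B − V_BE = 4.4 − 0.7 = 3.7 V.
R_E = V_E / I_E = 3.7 / 2.5 = 1.48 kΩ.

R_E ≈ 1.5 kΩ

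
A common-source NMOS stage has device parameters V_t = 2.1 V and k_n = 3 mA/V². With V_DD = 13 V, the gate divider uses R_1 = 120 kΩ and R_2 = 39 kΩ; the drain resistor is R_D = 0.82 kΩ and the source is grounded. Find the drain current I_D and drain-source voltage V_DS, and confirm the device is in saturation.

I_D ≈ 1.8 mA, V_DS ≈ 12 V

V_G = V_DD·R_2/(R_1+R_2) = 13×39/159 = 3.19 V. With the source grounded, V_GS = V_G = 3.19 V.
Assume saturation: I_D = (k_n/2)(V_GS − V_t)² = (3/2)×(3.19 − 2.1)² = 1.5×1.09² = 1.78 mA.
V_DS = V_DD − I_D·R_D = 13 − 1.78×0.82 = 11.5 V.
Saturation requires V_DS ≥ V_GS − V_t = 1.09 V; 11.5 ≥ 1.09 ✓.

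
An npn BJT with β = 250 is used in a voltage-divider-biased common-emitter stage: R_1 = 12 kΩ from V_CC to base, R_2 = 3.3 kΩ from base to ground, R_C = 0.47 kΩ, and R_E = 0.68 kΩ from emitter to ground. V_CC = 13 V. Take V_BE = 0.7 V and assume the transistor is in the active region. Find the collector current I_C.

Thevenize the base divider: V_Th = V_CC·R_2/(R_1+R_2) = 13×3.3/15.3 = 2.8 V, R_Th = R_1‖R_2 = 2.59 kΩ.
Base-emitter loop: V_Th = I_B·R_Th + V_BE + (β+1)I_B·R_E, so I_B = (2.8 − 0.7) / (2.59 + 251×0.68) = 0.0121 mA.
I_C = β·I_B = 250×0.0121 = 3.04 mA, and I_E = (β+1)I_B = 3.05 mA.
V_CE = V_CC − I_C·R_C − I_E·R_E = 13 − 3.04×0.47 − 3.05×0.68 = 9.5 V.
V_CE = 9.5 V > 0.2 V confirms active-region operation.

I_C ≈ 3 mA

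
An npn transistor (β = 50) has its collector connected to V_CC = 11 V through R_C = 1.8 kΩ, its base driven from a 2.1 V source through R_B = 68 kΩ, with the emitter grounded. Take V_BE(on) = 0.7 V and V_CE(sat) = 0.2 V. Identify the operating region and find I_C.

active; I_C ≈ 1 mA

Assume active. Base-emitter loop: I_B = (V_BB − V_BE)/R_B = (2.1 − 0.7)/68 = 0.0206 mA.
I_C = β·I_B = 50×0.0206 = 1.03 mA.
V_CE = V_CC − I_C·R_C = 11 − 1.03×1.8 = 9.15 V > V_CE(sat), so the active-region assumption holds.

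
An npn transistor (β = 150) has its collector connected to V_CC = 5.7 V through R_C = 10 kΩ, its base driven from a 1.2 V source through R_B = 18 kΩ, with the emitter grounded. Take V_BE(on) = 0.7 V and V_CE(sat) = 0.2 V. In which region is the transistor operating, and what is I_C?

Assume active: I_B = (1.2 − 0.7)/18 = 0.0278 mA, giving I_C = β·I_B = 4.17 mA.
But then V_CE = 5.7 − 4.17×10 = -36 V < V_CE(sat) = 0.2 V — impossible in the active region.
So the transistor is saturated. With V_CE = 0.2 V, I_C = (V_CC − 0.2)/R_C = 5.5/10 = 0.55 mA.
Check: β·I_B = 4.17 mA > I_C = 0.55 mA, confirming saturation.

saturation; I_C ≈ 0.55 mA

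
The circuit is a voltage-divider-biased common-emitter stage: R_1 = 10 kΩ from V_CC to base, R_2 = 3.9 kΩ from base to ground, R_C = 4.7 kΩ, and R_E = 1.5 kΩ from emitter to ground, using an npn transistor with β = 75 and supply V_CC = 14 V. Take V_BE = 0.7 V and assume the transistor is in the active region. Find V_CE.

V_CE ≈ 1.1 V

Thevenize the base divider: V_Th = V_CC·R_2/(R_1+R_2) = 14×3.9/13.9 = 3.93 V, R_Th = R_1‖R_2 = 2.81 kΩ.
Base-emitter loop: V_Th = I_B·R_Th + V_BE + (β+1)I_B·R_E, so I_B = (3.93 − 0.7) / (2.81 + 76×1.5) = 0.0276 mA.
I_C = β·I_B = 75×0.0276 = 2.07 mA, and I_E = (β+1)I_B = 2.1 mA.
V_CE = V_CC − I_C·R_C − I_E·R_E = 14 − 2.07×4.7 − 2.1×1.5 = 1.11 V.
V_CE = 1.11 V > 0.2 V confirms active-region operation.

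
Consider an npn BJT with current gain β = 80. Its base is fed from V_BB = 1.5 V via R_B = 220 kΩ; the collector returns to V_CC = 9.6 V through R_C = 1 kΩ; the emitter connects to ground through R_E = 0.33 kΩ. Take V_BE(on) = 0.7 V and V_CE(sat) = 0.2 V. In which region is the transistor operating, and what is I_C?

active; I_C ≈ 0.26 mA

Assume active. Base-emitter loop: I_B = (V_BB − V_BE)/(R_B + (β+1)R_E) = (1.5 − 0.7)/(220 + 81×0.33) = 0.00324 mA.
I_C = β·I_B = 80×0.00324 = 0.259 mA.
V_CE = V_CC − I_C·R_C − I_E·R_E = 9.6 − 0.259×1 − 0.263×0.33 = 9.25 V > V_CE(sat), so the active-region assumption holds.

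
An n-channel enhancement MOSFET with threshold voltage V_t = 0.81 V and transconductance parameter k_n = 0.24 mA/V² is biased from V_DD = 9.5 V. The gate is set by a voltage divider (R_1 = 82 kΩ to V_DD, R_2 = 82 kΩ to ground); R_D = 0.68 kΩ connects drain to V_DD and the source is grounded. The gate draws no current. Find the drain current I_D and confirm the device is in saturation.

V_G = V_DD·R_2/(R_1+R_2) = 9.5×82/164 = 4.75 V. With the source grounded, V_GS = V_G = 4.75 V.
Assume saturation: I_D = (k_n/2)(V_GS − V_t)² = (0.24/2)×(4.75 − 0.81)² = 0.12×3.94² = 1.86 mA.
V_DS = V_DD − I_D·R_D = 9.5 − 1.86×0.68 = 8.23 V.
Saturation requires V_DS ≥ V_GS − V_t = 3.94 V; 8.23 ≥ 3.94 ✓.

I_D ≈ 1.9 mA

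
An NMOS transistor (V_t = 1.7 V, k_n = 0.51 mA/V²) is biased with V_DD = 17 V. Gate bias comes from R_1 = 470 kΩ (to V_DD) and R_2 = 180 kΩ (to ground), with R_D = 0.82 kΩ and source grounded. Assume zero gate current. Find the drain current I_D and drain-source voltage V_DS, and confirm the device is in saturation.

I_D ≈ 2.3 mA, V_DS ≈ 15 V

V_G = V_DD·R_2/(R_1+R_2) = 17×180/650 = 4.71 V. With the source grounded, V_GS = V_G = 4.71 V.
Assume saturation: I_D = (k_n/2)(V_GS − V_t)² = (0.51/2)×(4.71 − 1.7)² = 0.255×3.01² = 2.31 mA.
V_DS = V_DD − I_D·R_D = 17 − 2.31×0.82 = 15.1 V.
Saturation requires V_DS ≥ V_GS − V_t = 3.01 V; 15.1 ≥ 3.01 ✓.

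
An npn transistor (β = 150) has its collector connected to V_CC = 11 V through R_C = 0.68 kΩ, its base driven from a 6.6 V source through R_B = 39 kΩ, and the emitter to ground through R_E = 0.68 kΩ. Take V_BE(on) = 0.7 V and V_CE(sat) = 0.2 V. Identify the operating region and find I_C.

Assume active. Base-emitter loop: I_B = (V_BB − V_BE)/(R_B + (β+1)R_E) = (6.6 − 0.7)/(39 + 151×0.68) = 0.0416 mA.
I_C = β·I_B = 150×0.0416 = 6.25 mA.
V_CE = V_CC − I_C·R_C − I_E·R_E = 11 − 6.25×0.68 − 6.29×0.68 = 2.48 V > V_CE(sat), so the active-region assumption holds.

active; I_C ≈ 6.2 mA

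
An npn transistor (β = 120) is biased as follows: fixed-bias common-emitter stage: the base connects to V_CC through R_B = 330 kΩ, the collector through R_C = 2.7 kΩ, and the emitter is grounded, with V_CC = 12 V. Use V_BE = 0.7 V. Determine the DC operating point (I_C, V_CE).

I_C ≈ 4.1 mA, V_CE ≈ 0.91 V

Base loop: V_CC = I_B·R_B + V_BE, so I_B = (12 − 0.7)/330 kΩ = 0.0342 mA.
In the active region I_C = β·I_B = 120 × 0.0342 = 4.11 mA.
Collector loop: V_CE = V_CC − I_C·R_C = 12 − 4.11×2.7 = 0.905 V.
Since V_CE = 0.905 V > V_CE(sat) ≈ 0.2 V, the transistor is in the active region as assumed.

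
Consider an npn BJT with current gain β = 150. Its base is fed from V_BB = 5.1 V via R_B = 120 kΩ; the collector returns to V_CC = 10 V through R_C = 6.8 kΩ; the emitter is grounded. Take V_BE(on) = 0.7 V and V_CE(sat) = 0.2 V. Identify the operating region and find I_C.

saturation; I_C ≈ 1.4 mA

Assume active: I_B = (5.1 − 0.7)/120 = 0.0367 mA, giving I_C = β·I_B = 5.5 mA.
But then V_CE = 10 − 5.5×6.8 = -27.4 V < V_CE(sat) = 0.2 V — impossible in the active region.
So the transistor is saturated. With V_CE = 0.2 V, I_C = (V_CC − 0.2)/R_C = 9.8/6.8 = 1.44 mA.
Check: β·I_B = 5.5 mA > I_C = 1.44 mA, confirming saturation.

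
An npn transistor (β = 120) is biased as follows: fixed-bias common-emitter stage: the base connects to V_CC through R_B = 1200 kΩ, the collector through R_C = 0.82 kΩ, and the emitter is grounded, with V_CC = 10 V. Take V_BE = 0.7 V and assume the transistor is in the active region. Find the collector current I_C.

Base loop: V_CC = I_B·R_B + V_BE, so I_B = (10 − 0.7)/1200 kΩ = 0.00775 mA.
In the active region I_C = β·I_B = 120 × 0.00775 = 0.93 mA.
Collector loop: V_CE = V_CC − I_C·R_C = 10 − 0.93×0.82 = 9.24 V.
Since V_CE = 9.24 V > V_CE(sat) ≈ 0.2 V, the transistor is in the active region as assumed.

I_C ≈ 0.93 mA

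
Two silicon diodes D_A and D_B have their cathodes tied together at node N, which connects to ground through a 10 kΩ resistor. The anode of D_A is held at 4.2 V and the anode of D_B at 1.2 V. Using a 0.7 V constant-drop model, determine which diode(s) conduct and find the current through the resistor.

Assume both conduct. Then node N would need to be at both 4.2−0.7 = 3.5 V and 1.2−0.7 = 0.5 V, which is impossible.
Assume only D_A conducts: V_N = 4.2 − 0.7 = 3.5 V, so I_R = 3.5/10 = 0.35 mA.
Check D_B: its anode-to-cathode voltage is 1.2 − 3.5 = -2.3 V < 0.7 V, so it is off. The assumption is consistent.

Only D_A conducts; I_R ≈ 0.35 mA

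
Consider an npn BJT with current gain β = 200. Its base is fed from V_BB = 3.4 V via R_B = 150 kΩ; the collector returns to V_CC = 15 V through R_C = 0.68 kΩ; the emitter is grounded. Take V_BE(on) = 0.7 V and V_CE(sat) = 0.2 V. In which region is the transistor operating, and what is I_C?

Assume active. Base-emitter loop: I_B = (V_BB − V_BE)/R_B = (3.4 − 0.7)/150 = 0.018 mA.
I_C = β·I_B = 200×0.018 = 3.6 mA.
V_CE = V_CC − I_C·R_C = 15 − 3.6×0.68 = 12.6 V > V_CE(sat), so the active-region assumption holds.

active; I_C ≈ 3.6 mA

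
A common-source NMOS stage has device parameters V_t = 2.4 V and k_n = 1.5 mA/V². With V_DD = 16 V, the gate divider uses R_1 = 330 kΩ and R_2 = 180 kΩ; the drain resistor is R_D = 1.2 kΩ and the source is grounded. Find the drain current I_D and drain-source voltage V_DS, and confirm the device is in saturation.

V_G = V_DD·R_2/(R_1+R_2) = 16×180/510 = 5.65 V. With the source grounded, V_GS = V_G = 5.65 V.
Assume saturation: I_D = (k_n/2)(V_GS − V_t)² = (1.5/2)×(5.65 − 2.4)² = 0.75×3.25² = 7.91 mA.
V_DS = V_DD − I_D·R_D = 16 − 7.91×1.2 = 6.51 V.
Saturation requires V_DS ≥ V_GS − V_t = 3.25 V; 6.51 ≥ 3.25 ✓.

I_D ≈ 7.9 mA, V_DS ≈ 6.5 V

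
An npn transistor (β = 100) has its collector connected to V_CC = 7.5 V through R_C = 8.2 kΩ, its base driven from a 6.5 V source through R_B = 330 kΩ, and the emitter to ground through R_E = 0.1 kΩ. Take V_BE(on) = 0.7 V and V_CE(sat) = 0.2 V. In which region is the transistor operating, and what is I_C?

saturation; I_C ≈ 0.88 mA

Assume active: I_B = (6.5 − 0.7)/(330 + 101×0.1) = 0.0171 mA, I_C = β·I_B = 1.71 mA.
Then V_CE = 7.5 − 1.71×8.2 − 1.72×0.1 = -6.66 V < 0.2 V — the active assumption fails.
Re-solve with V_CE = 0.2 V. KCL at the emitter: V_E/R_E = (V_BB−0.7−V_E)/R_B + (V_CC−0.2−V_E)/R_C, giving V_E = 0.0897 V.
I_C = (V_CC − 0.2 − V_E)/R_C = (7.3 − 0.0897)/8.2 = 0.879 mA.
Check: I_B = (5.8 − 0.0897)/330 = 0.0173 mA, and β·I_B = 1.73 mA > I_C, confirming saturation.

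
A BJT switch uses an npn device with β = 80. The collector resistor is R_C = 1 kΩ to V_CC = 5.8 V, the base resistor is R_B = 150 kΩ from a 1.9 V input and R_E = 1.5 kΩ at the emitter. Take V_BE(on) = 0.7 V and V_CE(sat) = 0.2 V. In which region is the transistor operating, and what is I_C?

Assume active. Base-emitter loop: I_B = (V_BB − V_BE)/(R_B + (β+1)R_E) = (1.9 − 0.7)/(150 + 81×1.5) = 0.00442 mA.
I_C = β·I_B = 80×0.00442 = 0.354 mA.
V_CE = V_CC − I_C·R_C − I_E·R_E = 5.8 − 0.354×1 − 0.358×1.5 = 4.91 V > V_CE(sat), so the active-region assumption holds.

active; I_C ≈ 0.35 mA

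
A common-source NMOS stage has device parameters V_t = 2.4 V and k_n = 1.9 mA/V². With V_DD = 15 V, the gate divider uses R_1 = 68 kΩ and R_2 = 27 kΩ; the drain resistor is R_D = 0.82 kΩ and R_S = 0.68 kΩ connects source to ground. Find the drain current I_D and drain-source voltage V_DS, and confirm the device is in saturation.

V_G = V_DD·R_2/(R_1+R_2) = 15×27/95 = 4.26 V.
Assume saturation: I_D = (k_n/2)(V_GS − V_t)² with V_GS = V_G − I_D·R_S = 4.26 − 0.68·I_D.
Substituting gives 0.439·I_D² − 3.41·I_D + 3.3 = 0, with roots I_D = 1.13 or 6.62 mA.
The root I_D = 6.62 mA gives V_GS = -0.24 V ≤ V_t, so take I_D = 1.13 mA.
Then V_GS = 3.49 V and V_DS = V_DD − I_D(R_D+R_S) = 15 − 1.13×1.5 = 13.3 V.
Saturation requires V_DS ≥ V_GS − V_t = 1.09 V; 13.3 ≥ 1.09 ✓.

I_D ≈ 1.1 mA, V_DS ≈ 13 V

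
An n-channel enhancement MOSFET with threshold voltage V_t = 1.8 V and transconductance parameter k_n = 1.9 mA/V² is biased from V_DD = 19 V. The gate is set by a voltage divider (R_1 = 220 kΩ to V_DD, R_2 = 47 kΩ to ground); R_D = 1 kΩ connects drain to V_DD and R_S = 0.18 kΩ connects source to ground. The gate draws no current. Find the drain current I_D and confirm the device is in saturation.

I_D ≈ 1.5 mA

V_G = V_DD·R_2/(R_1+R_2) = 19×47/267 = 3.34 V.
Assume saturation: I_D = (k_n/2)(V_GS − V_t)² with V_GS = V_G − I_D·R_S = 3.34 − 0.18·I_D.
Substituting gives 0.0308·I_D² − 1.53·I_D + 2.27 = 0, with roots I_D = 1.53 or 48.1 mA.
The root I_D = 48.1 mA gives V_GS = -5.32 V ≤ V_t, so take I_D = 1.53 mA.
Then V_GS = 3.07 V and V_DS = V_DD − I_D(R_D+R_S) = 19 − 1.53×1.18 = 17.2 V.
Saturation requires V_DS ≥ V_GS − V_t = 1.27 V; 17.2 ≥ 1.27 ✓.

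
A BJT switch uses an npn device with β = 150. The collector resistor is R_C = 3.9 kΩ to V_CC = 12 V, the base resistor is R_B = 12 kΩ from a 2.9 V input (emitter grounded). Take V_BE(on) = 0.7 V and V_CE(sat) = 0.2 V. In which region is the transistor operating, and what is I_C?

Assume active: I_B = (2.9 − 0.7)/12 = 0.183 mA, giving I_C = β·I_B = 27.5 mA.
But then V_CE = 12 − 27.5×3.9 = -95.3 V < V_CE(sat) = 0.2 V — impossible in the active region.
So the transistor is saturated. With V_CE = 0.2 V, I_C = (V_CC − 0.2)/R_C = 11.8/3.9 = 3.03 mA.
Check: β·I_B = 27.5 mA > I_C = 3.03 mA, confirming saturation.

saturation; I_C ≈ 3 mA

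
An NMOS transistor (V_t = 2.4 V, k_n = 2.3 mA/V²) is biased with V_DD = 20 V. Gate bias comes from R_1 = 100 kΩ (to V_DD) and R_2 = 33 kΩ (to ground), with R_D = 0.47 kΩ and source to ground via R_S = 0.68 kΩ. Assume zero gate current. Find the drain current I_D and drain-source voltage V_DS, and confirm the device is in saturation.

I_D ≈ 1.9 mA, V_DS ≈ 18 V

V_G = V_DD·R_2/(R_1+R_2) = 20×33/133 = 4.96 V.
Assume saturation: I_D = (k_n/2)(V_GS − V_t)² with V_GS = V_G − I_D·R_S = 4.96 − 0.68·I_D.
Substituting gives 0.532·I_D² − 5.01·I_D + 7.55 = 0, with roots I_D = 1.89 or 7.53 mA.
The root I_D = 7.53 mA gives V_GS = -0.159 V ≤ V_t, so take I_D = 1.89 mA.
Then V_GS = 3.68 V and V_DS = V_DD − I_D(R_D+R_S) = 20 − 1.89×1.15 = 17.8 V.
Saturation requires V_DS ≥ V_GS − V_t = 1.28 V; 17.8 ≥ 1.28 ✓.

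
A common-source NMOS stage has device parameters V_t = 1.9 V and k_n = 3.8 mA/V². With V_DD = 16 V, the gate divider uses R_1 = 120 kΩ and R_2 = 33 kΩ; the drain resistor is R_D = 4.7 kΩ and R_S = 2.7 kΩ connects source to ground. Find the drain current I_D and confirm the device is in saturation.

V_G = V_DD·R_2/(R_1+R_2) = 16×33/153 = 3.45 V.
Assume saturation: I_D = (k_n/2)(V_GS − V_t)² with V_GS = V_G − I_D·R_S = 3.45 − 2.7·I_D.
Substituting gives 13.9·I_D² − 16.9·I_D + 4.57 = 0, with roots I_D = 0.404 or 0.817 mA.
The root I_D = 0.817 mA gives V_GS = 1.24 V ≤ V_t, so take I_D = 0.404 mA.
Then V_GS = 2.36 V and V_DS = V_DD − I_D(R_D+R_S) = 16 − 0.404×7.4 = 13 V.
Saturation requires V_DS ≥ V_GS − V_t = 0.461 V; 13 ≥ 0.461 ✓.

I_D ≈ 0.4 mA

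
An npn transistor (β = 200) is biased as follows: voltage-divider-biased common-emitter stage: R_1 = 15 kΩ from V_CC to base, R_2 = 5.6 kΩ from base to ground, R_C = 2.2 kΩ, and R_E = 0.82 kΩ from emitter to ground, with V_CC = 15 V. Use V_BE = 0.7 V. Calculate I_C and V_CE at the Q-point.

Thevenize the base divider: V_Th = V_CC·R_2/(R_1+R_2) = 15×5.6/20.6 = 4.08 V, R_Th = R_1‖R_2 = 4.08 kΩ.
Base-emitter loop: V_Th = I_B·R_Th + V_BE + (β+1)I_B·R_E, so I_B = (4.08 − 0.7) / (4.08 + 201×0.82) = 0.02 mA.
I_C = β·I_B = 200×0.02 = 4 mA, and I_E = (β+1)I_B = 4.02 mA.
V_CE = V_CC − I_C·R_C − I_E·R_E = 15 − 4×2.2 − 4.02×0.82 = 2.9 V.
V_CE = 2.9 V > 0.2 V confirms active-region operation.

I_C ≈ 4 mA, V_CE ≈ 2.9 V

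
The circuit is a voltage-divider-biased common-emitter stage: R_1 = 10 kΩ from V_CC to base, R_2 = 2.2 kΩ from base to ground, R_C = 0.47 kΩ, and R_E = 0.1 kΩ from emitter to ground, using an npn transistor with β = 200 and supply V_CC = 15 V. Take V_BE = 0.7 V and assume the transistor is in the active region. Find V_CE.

Thevenize the base divider: V_Th = V_CC·R_2/(R_1+R_2) = 15×2.2/12.2 = 2.7 V, R_Th = R_1‖R_2 = 1.8 kΩ.
Base-emitter loop: V_Th = I_B·R_Th + V_BE + (β+1)I_B·R_E, so I_B = (2.7 − 0.7) / (1.8 + 201×0.1) = 0.0915 mA.
I_C = β·I_B = 200×0.0915 = 18.3 mA, and I_E = (β+1)I_B = 18.4 mA.
V_CE = V_CC − I_C·R_C − I_E·R_E = 15 − 18.3×0.47 − 18.4×0.1 = 4.56 V.
V_CE = 4.56 V > 0.2 V confirms active-region operation.

V_CE ≈ 4.6 V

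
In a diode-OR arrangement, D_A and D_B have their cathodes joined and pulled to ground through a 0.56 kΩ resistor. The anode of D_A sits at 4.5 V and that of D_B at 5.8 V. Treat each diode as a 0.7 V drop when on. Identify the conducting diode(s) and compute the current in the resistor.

Only D_B conducts; I_R ≈ 9.1 mA

Assume both conduct. Then node N would need to be at both 4.5−0.7 = 3.8 V and 5.8−0.7 = 5.1 V, which is impossible.
Assume only D_B conducts: V_N = 5.8 − 0.7 = 5.1 V, so I_R = 5.1/0.56 = 9.11 mA.
Check D_A: its anode-to-cathode voltage is 4.5 − 5.1 = -0.6 V < 0.7 V, so it is off. The assumption is consistent.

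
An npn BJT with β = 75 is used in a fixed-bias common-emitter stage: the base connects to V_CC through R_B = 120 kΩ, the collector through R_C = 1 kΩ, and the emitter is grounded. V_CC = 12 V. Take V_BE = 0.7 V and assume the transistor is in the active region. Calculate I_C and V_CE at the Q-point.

I_C ≈ 7.1 mA, V_CE ≈ 4.9 V

Base loop: V_CC = I_B·R_B + V_BE, so I_B = (12 − 0.7)/120 kΩ = 0.0942 mA.
In the active region I_C = β·I_B = 75 × 0.0942 = 7.06 mA.
Collector loop: V_CE = V_CC − I_C·R_C = 12 − 7.06×1 = 4.94 V.
Since V_CE = 4.94 V > V_CE(sat) ≈ 0.2 V, the transistor is in the active region as assumed.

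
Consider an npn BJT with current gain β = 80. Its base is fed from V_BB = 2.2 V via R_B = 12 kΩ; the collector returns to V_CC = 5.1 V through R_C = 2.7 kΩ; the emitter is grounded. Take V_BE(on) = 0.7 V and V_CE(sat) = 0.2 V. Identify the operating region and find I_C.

saturation; I_C ≈ 1.8 mA

Assume active: I_B = (2.2 − 0.7)/12 = 0.125 mA, giving I_C = β·I_B = 10 mA.
But then V_CE = 5.1 − 10×2.7 = -21.9 V < V_CE(sat) = 0.2 V — impossible in the active region.
So the transistor is saturated. With V_CE = 0.2 V, I_C = (V_CC − 0.2)/R_C = 4.9/2.7 = 1.81 mA.
Check: β·I_B = 10 mA > I_C = 1.81 mA, confirming saturation.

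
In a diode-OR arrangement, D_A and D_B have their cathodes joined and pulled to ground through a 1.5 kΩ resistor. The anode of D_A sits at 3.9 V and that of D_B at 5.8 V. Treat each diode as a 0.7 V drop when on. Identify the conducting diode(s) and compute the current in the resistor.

Assume both conduct. Then node N would need to be at both 3.9−0.7 = 3.2 V and 5.8−0.7 = 5.1 V, which is impossible.
Assume only D_B conducts: V_N = 5.8 − 0.7 = 5.1 V, so I_R = 5.1/1.5 = 3.4 mA.
Check D_A: its anode-to-cathode voltage is 3.9 − 5.1 = -1.2 V < 0.7 V, so it is off. The assumption is consistent.

Only D_B conducts; I_R ≈ 3.4 mA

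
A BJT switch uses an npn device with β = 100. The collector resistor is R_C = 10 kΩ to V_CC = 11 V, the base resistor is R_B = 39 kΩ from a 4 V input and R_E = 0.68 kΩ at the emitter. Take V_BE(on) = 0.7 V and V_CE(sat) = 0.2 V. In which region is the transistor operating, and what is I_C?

saturation; I_C ≈ 1 mA

Assume active: I_B = (4 − 0.7)/(39 + 101×0.68) = 0.0306 mA, I_C = β·I_B = 3.06 mA.
Then V_CE = 11 − 3.06×10 − 3.1×0.68 = -21.8 V < 0.2 V — the active assumption fails.
Re-solve with V_CE = 0.2 V. KCL at the emitter: V_E/R_E = (V_BB−0.7−V_E)/R_B + (V_CC−0.2−V_E)/R_C, giving V_E = 0.73 V.
I_C = (V_CC − 0.2 − V_E)/R_C = (10.8 − 0.73)/10 = 1.01 mA.
Check: I_B = (3.3 − 0.73)/39 = 0.0659 mA, and β·I_B = 6.59 mA > I_C, confirming saturation.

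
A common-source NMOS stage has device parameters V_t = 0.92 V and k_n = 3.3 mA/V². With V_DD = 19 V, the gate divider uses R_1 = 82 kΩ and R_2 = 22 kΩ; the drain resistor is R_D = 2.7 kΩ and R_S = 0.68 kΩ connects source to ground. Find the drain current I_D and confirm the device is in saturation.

V_G = V_DD·R_2/(R_1+R_2) = 19×22/104 = 4.02 V.
Assume saturation: I_D = (k_n/2)(V_GS − V_t)² with V_GS = V_G − I_D·R_S = 4.02 − 0.68·I_D.
Substituting gives 0.763·I_D² − 7.95·I_D + 15.8 = 0, with roots I_D = 2.68 or 7.74 mA.
The root I_D = 7.74 mA gives V_GS = -1.25 V ≤ V_t, so take I_D = 2.68 mA.
Then V_GS = 2.2 V and V_DS = V_DD − I_D(R_D+R_S) = 19 − 2.68×3.38 = 9.93 V.
Saturation requires V_DS ≥ V_GS − V_t = 1.28 V; 9.93 ≥ 1.28 ✓.

I_D ≈ 2.7 mA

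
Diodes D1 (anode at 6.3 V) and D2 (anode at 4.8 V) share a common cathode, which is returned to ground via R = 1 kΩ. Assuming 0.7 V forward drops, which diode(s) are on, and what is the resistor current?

Assume both conduct. Then node N would need to be at both 6.3−0.7 = 5.6 V and 4.8−0.7 = 4.1 V, which is impossible.
Assume only D1 conducts: V_N = 6.3 − 0.7 = 5.6 V, so I_R = 5.6/1 = 5.6 mA.
Check D2: its anode-to-cathode voltage is 4.8 − 5.6 = -0.8 V < 0.7 V, so it is off. The assumption is consistent.

Only D1 conducts; I_R ≈ 5.6 mA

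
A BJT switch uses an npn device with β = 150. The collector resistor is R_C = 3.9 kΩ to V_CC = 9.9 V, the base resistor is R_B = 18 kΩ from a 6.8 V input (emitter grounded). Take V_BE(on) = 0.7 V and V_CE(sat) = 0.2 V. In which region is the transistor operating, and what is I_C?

saturation; I_C ≈ 2.5 mA

Assume active: I_B = (6.8 − 0.7)/18 = 0.339 mA, giving I_C = β·I_B = 50.8 mA.
But then V_CE = 9.9 − 50.8×3.9 = -188 V < V_CE(sat) = 0.2 V — impossible in the active region.
So the transistor is saturated. With V_CE = 0.2 V, I_C = (V_CC − 0.2)/R_C = 9.7/3.9 = 2.49 mA.
Check: β·I_B = 50.8 mA > I_C = 2.49 mA, confirming saturation.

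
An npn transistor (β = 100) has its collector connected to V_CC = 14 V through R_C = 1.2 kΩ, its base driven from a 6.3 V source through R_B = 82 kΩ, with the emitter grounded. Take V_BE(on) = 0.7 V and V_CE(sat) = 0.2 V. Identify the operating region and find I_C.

Assume active. Base-emitter loop: I_B = (V_BB − V_BE)/R_B = (6.3 − 0.7)/82 = 0.0683 mA.
I_C = β·I_B = 100×0.0683 = 6.83 mA.
V_CE = V_CC − I_C·R_C = 14 − 6.83×1.2 = 5.8 V > V_CE(sat), so the active-region assumption holds.

active; I_C ≈ 6.8 mA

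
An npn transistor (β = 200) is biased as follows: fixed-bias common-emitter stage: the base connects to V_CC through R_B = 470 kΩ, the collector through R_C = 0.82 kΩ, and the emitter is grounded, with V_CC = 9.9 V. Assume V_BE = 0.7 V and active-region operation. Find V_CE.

V_CE ≈ 6.7 V

Base loop: V_CC = I_B·R_B + V_BE, so I_B = (9.9 − 0.7)/470 kΩ = 0.0196 mA.
In the active region I_C = β·I_B = 200 × 0.0196 = 3.91 mA.
Collector loop: V_CE = V_CC − I_C·R_C = 9.9 − 3.91×0.82 = 6.69 V.
Since V_CE = 6.69 V > V_CE(sat) ≈ 0.2 V, the transistor is in the active region as assumed.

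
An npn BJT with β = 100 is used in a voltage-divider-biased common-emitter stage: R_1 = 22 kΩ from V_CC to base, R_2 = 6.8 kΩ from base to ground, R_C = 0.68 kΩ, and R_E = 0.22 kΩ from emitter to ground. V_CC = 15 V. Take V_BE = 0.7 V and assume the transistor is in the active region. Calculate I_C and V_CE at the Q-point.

Thevenize the base divider: V_Th = V_CC·R_2/(R_1+R_2) = 15×6.8/28.8 = 3.54 V, R_Th = R_1‖R_2 = 5.19 kΩ.
Base-emitter loop: V_Th = I_B·R_Th + V_BE + (β+1)I_B·R_E, so I_B = (3.54 − 0.7) / (5.19 + 101×0.22) = 0.104 mA.
I_C = β·I_B = 100×0.104 = 10.4 mA, and I_E = (β+1)I_B = 10.5 mA.
V_CE = V_CC − I_C·R_C − I_E·R_E = 15 − 10.4×0.68 − 10.5×0.22 = 5.65 V.
V_CE = 5.65 V > 0.2 V confirms active-region operation.

I_C ≈ 10 mA, V_CE ≈ 5.6 V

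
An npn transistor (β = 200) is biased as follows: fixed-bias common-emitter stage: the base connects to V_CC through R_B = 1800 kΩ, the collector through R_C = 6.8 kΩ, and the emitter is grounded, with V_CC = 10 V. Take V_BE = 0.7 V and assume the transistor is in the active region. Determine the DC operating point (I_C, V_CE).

Base loop: V_CC = I_B·R_B + V_BE, so I_B = (10 − 0.7)/1800 kΩ = 0.00517 mA.
In the active region I_C = β·I_B = 200 × 0.00517 = 1.03 mA.
Collector loop: V_CE = V_CC − I_C·R_C = 10 − 1.03×6.8 = 2.97 V.
Since V_CE = 2.97 V > V_CE(sat) ≈ 0.2 V, the transistor is in the active region as assumed.

I_C ≈ 1 mA, V_CE ≈ 3 V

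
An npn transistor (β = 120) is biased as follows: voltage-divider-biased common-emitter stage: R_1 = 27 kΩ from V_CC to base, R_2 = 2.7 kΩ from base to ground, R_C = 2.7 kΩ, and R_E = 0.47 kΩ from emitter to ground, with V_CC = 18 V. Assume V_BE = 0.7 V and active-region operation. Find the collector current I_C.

I_C ≈ 1.9 mA

Thevenize the base divider: V_Th = V_CC·R_2/(R_1+R_2) = 18×2.7/29.7 = 1.64 V, R_Th = R_1‖R_2 = 2.45 kΩ.
Base-emitter loop: V_Th = I_B·R_Th + V_BE + (β+1)I_B·R_E, so I_B = (1.64 − 0.7) / (2.45 + 121×0.47) = 0.0158 mA.
I_C = β·I_B = 120×0.0158 = 1.89 mA, and I_E = (β+1)I_B = 1.91 mA.
V_CE = V_CC − I_C·R_C − I_E·R_E = 18 − 1.89×2.7 − 1.91×0.47 = 12 V.
V_CE = 12 V > 0.2 V confirms active-region operation.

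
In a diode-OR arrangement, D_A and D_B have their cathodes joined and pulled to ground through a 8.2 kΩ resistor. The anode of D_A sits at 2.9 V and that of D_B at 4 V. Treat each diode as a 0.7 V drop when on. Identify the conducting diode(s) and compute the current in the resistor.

Assume both conduct. Then node N would need to be at both 2.9−0.7 = 2.2 V and 4−0.7 = 3.3 V, which is impossible.
Assume only D_B conducts: V_N = 4 − 0.7 = 3.3 V, so I_R = 3.3/8.2 = 0.402 mA.
Check D_A: its anode-to-cathode voltage is 2.9 − 3.3 = -0.4 V < 0.7 V, so it is off. The assumption is consistent.

Only D_B conducts; I_R ≈ 0.4 mA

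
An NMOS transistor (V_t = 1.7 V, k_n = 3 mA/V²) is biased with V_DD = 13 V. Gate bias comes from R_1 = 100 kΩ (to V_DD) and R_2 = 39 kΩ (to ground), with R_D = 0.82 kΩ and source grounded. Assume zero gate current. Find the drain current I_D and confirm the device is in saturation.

I_D ≈ 5.7 mA

V_G = V_DD·R_2/(R_1+R_2) = 13×39/139 = 3.65 V. With the source grounded, V_GS = V_G = 3.65 V.
Assume saturation: I_D = (k_n/2)(V_GS − V_t)² = (3/2)×(3.65 − 1.7)² = 1.5×1.95² = 5.69 mA.
V_DS = V_DD − I_D·R_D = 13 − 5.69×0.82 = 8.33 V.
Saturation requires V_DS ≥ V_GS − V_t = 1.95 V; 8.33 ≥ 1.95 ✓.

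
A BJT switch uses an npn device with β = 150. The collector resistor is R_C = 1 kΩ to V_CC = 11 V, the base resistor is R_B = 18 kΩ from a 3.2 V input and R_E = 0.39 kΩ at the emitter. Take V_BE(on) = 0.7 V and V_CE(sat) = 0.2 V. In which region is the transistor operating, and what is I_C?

active; I_C ≈ 4.9 mA

Assume active. Base-emitter loop: I_B = (V_BB − V_BE)/(R_B + (β+1)R_E) = (3.2 − 0.7)/(18 + 151×0.39) = 0.0325 mA.
I_C = β·I_B = 150×0.0325 = 4.88 mA.
V_CE = V_CC − I_C·R_C − I_E·R_E = 11 − 4.88×1 − 4.91×0.39 = 4.21 V > V_CE(sat), so the active-region assumption holds.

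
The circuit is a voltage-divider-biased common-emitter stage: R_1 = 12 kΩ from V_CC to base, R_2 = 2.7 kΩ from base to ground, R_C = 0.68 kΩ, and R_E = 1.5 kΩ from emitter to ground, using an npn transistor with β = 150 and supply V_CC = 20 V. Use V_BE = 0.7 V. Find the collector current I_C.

I_C ≈ 2 mA

Thevenize the base divider: V_Th = V_CC·R_2/(R_1+R_2) = 20×2.7/14.7 = 3.67 V, R_Th = R_1‖R_2 = 2.2 kΩ.
Base-emitter loop: V_Th = I_B·R_Th + V_BE + (β+1)I_B·R_E, so I_B = (3.67 − 0.7) / (2.2 + 151×1.5) = 0.013 mA.
I_C = β·I_B = 150×0.013 = 1.95 mA, and I_E = (β+1)I_B = 1.96 mA.
V_CE = V_CC − I_C·R_C − I_E·R_E = 20 − 1.95×0.68 − 1.96×1.5 = 15.7 V.
V_CE = 15.7 V > 0.2 V confirms active-region operation.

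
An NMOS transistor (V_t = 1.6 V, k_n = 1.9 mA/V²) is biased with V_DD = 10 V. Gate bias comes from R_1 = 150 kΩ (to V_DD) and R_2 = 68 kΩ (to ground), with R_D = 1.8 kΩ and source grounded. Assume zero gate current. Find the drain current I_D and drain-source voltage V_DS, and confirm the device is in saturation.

V_G = V_DD·R_2/(R_1+R_2) = 10×68/218 = 3.12 V. With the source grounded, V_GS = V_G = 3.12 V.
Assume saturation: I_D = (k_n/2)(V_GS − V_t)² = (1.9/2)×(3.12 − 1.6)² = 0.95×1.52² = 2.19 mA.
V_DS = V_DD − I_D·R_D = 10 − 2.19×1.8 = 6.05 V.
Saturation requires V_DS ≥ V_GS − V_t = 1.52 V; 6.05 ≥ 1.52 ✓.

I_D ≈ 2.2 mA, V_DS ≈ 6.1 V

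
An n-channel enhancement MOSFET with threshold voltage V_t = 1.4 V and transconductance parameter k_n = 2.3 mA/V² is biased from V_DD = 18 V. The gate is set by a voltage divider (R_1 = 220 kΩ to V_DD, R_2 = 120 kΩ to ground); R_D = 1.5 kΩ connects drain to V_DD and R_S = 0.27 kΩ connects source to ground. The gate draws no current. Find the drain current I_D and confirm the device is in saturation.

I_D ≈ 8.4 mA

V_G = V_DD·R_2/(R_1+R_2) = 18×120/340 = 6.35 V.
Assume saturation: I_D = (k_n/2)(V_GS − V_t)² with V_GS = V_G − I_D·R_S = 6.35 − 0.27·I_D.
Substituting gives 0.0838·I_D² − 4.08·I_D + 28.2 = 0, with roots I_D = 8.36 or 40.3 mA.
The root I_D = 40.3 mA gives V_GS = -4.52 V ≤ V_t, so take I_D = 8.36 mA.
Then V_GS = 4.1 V and V_DS = V_DD − I_D(R_D+R_S) = 18 − 8.36×1.77 = 3.2 V.
Saturation requires V_DS ≥ V_GS − V_t = 2.7 V; 3.2 ≥ 2.7 ✓.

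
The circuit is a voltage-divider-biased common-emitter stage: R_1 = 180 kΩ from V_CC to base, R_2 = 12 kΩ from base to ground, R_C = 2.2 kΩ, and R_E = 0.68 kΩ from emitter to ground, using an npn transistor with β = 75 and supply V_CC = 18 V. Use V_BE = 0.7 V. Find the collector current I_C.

Thevenize the base divider: V_Th = V_CC·R_2/(R_1+R_2) = 18×12/192 = 1.12 V, R_Th = R_1‖R_2 = 11.2 kΩ.
Base-emitter loop: V_Th = I_B·R_Th + V_BE + (β+1)I_B·R_E, so I_B = (1.12 − 0.7) / (11.2 + 76×0.68) = 0.00675 mA.
I_C = β·I_B = 75×0.00675 = 0.507 mA, and I_E = (β+1)I_B = 0.513 mA.
V_CE = V_CC − I_C·R_C − I_E·R_E = 18 − 0.507×2.2 − 0.513×0.68 = 16.5 V.
V_CE = 16.5 V > 0.2 V confirms active-region operation.

I_C ≈ 0.51 mA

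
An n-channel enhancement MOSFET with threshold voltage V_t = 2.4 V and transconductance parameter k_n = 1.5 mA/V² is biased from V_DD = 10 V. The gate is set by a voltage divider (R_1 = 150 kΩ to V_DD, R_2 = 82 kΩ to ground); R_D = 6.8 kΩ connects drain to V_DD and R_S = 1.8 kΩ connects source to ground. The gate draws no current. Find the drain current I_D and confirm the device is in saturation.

I_D ≈ 0.29 mA

V_G = V_DD·R_2/(R_1+R_2) = 10×82/232 = 3.53 V.
Assume saturation: I_D = (k_n/2)(V_GS − V_t)² with V_GS = V_G − I_D·R_S = 3.53 − 1.8·I_D.
Substituting gives 2.43·I_D² − 4.06·I_D + 0.965 = 0, with roots I_D = 0.287 or 1.39 mA.
The root I_D = 1.39 mA gives V_GS = 1.04 V ≤ V_t, so take I_D = 0.287 mA.
Then V_GS = 3.02 V and V_DS = V_DD − I_D(R_D+R_S) = 10 − 0.287×8.6 = 7.53 V.
Saturation requires V_DS ≥ V_GS − V_t = 0.618 V; 7.53 ≥ 0.618 ✓.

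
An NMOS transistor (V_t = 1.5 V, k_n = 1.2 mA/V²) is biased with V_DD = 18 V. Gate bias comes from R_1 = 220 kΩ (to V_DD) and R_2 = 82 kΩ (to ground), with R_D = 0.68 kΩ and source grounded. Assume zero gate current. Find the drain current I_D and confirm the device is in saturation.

V_G = V_DD·R_2/(R_1+R_2) = 18×82/302 = 4.89 V. With the source grounded, V_GS = V_G = 4.89 V.
Assume saturation: I_D = (k_n/2)(V_GS − V_t)² = (1.2/2)×(4.89 − 1.5)² = 0.6×3.39² = 6.88 mA.
V_DS = V_DD − I_D·R_D = 18 − 6.88×0.68 = 13.3 V.
Saturation requires V_DS ≥ V_GS − V_t = 3.39 V; 13.3 ≥ 3.39 ✓.

I_D ≈ 6.9 mA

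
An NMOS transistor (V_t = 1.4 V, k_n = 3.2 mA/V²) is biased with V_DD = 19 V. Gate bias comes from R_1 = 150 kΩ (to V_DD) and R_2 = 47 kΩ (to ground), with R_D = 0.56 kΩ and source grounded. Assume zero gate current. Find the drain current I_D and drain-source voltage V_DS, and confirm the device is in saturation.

V_G = V_DD·R_2/(R_1+R_2) = 19×47/197 = 4.53 V. With the source grounded, V_GS = V_G = 4.53 V.
Assume saturation: I_D = (k_n/2)(V_GS − V_t)² = (3.2/2)×(4.53 − 1.4)² = 1.6×3.13² = 15.7 mA.
V_DS = V_DD − I_D·R_D = 19 − 15.7×0.56 = 10.2 V.
Saturation requires V_DS ≥ V_GS − V_t = 3.13 V; 10.2 ≥ 3.13 ✓.

I_D ≈ 16 mA, V_DS ≈ 10 V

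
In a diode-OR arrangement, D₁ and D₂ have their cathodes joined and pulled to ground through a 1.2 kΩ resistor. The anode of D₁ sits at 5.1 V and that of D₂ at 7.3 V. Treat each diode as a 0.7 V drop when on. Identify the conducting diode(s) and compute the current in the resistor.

Assume both conduct. Then node N would need to be at both 5.1−0.7 = 4.4 V and 7.3−0.7 = 6.6 V, which is impossible.
Assume only D₂ conducts: V_N = 7.3 − 0.7 = 6.6 V, so I_R = 6.6/1.2 = 5.5 mA.
Check D₁: its anode-to-cathode voltage is 5.1 − 6.6 = -1.5 V < 0.7 V, so it is off. The assumption is consistent.

Only D₂ conducts; I_R ≈ 5.5 mA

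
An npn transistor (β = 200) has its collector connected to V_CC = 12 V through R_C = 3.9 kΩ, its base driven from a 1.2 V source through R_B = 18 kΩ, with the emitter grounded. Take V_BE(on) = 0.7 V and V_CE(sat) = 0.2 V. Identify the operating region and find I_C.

saturation; I_C ≈ 3 mA

Assume active: I_B = (1.2 − 0.7)/18 = 0.0278 mA, giving I_C = β·I_B = 5.56 mA.
But then V_CE = 12 − 5.56×3.9 = -9.67 V < V_CE(sat) = 0.2 V — impossible in the active region.
So the transistor is saturated. With V_CE = 0.2 V, I_C = (V_CC − 0.2)/R_C = 11.8/3.9 = 3.03 mA.
Check: β·I_B = 5.56 mA > I_C = 3.03 mA, confirming saturation.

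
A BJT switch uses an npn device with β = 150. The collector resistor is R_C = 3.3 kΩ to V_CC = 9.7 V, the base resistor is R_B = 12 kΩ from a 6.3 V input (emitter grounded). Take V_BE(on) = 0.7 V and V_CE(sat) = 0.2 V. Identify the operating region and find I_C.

saturation; I_C ≈ 2.9 mA

Assume active: I_B = (6.3 − 0.7)/12 = 0.467 mA, giving I_C = β·I_B = 70 mA.
But then V_CE = 9.7 − 70×3.3 = -221 V < V_CE(sat) = 0.2 V — impossible in the active region.
So the transistor is saturated. With V_CE = 0.2 V, I_C = (V_CC − 0.2)/R_C = 9.5/3.3 = 2.88 mA.
Check: β·I_B = 70 mA > I_C = 2.88 mA, confirming saturation.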